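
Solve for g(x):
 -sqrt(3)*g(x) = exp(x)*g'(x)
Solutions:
 g(x) = C1*exp(sqrt(3)*exp(-x))


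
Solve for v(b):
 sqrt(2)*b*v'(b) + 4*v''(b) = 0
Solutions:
 v(b) = C1 + C2*erf(2^(3/4)*b/4)


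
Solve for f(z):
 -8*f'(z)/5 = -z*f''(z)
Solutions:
 f(z) = C1 + C2*z^(13/5)


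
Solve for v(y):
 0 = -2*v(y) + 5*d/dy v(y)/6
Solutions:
 v(y) = C1*exp(12*y/5)


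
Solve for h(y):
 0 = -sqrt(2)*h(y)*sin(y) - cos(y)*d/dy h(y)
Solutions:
 h(y) = C1*cos(y)^(sqrt(2))


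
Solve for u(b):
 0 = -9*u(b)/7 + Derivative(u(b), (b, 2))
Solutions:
 u(b) = C1*exp(-3*sqrt(7)*b/7) + C2*exp(3*sqrt(7)*b/7)


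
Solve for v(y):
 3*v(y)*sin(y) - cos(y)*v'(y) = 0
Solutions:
 v(y) = C1/cos(y)^3


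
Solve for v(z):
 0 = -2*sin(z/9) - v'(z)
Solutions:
 v(z) = C1 + 18*cos(z/9)


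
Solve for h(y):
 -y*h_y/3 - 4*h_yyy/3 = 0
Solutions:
 h(y) = C1 + Integral(C2*airyai(-2^(1/3)*y/2) + C3*airybi(-2^(1/3)*y/2), y)


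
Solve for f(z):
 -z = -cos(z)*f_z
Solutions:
 f(z) = C1 + Integral(z/cos(z), z)


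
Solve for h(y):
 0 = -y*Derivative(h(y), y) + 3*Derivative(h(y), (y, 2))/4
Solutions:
 h(y) = C1 + C2*erfi(sqrt(6)*y/3)


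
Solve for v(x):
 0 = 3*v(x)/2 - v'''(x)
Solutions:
 v(x) = C3*exp(2^(2/3)*3^(1/3)*x/2) + (C1*sin(2^(2/3)*3^(5/6)*x/4) + C2*cos(2^(2/3)*3^(5/6)*x/4))*exp(-2^(2/3)*3^(1/3)*x/4)


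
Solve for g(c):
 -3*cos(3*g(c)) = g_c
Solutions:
 g(c) = -asin((C1 + exp(18*c))/(C1 - exp(18*c)))/3 + pi/3
 g(c) = asin((C1 + exp(18*c))/(C1 - exp(18*c)))/3


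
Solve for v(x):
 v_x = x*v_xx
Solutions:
 v(x) = C1 + C2*x^2


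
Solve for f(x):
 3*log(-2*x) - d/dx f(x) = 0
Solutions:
 f(x) = C1 + 3*x*log(-x) + 3*x*(-1 + log(2))


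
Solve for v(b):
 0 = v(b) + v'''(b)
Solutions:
 v(b) = C3*exp(-b) + (C1*sin(sqrt(3)*b/2) + C2*cos(sqrt(3)*b/2))*exp(b/2)


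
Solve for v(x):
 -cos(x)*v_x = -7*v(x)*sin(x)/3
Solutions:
 v(x) = C1/cos(x)^(7/3)


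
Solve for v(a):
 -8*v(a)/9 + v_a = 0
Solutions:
 v(a) = C1*exp(8*a/9)


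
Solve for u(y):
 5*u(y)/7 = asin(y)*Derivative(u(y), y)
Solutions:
 u(y) = C1*exp(5*Integral(1/asin(y), y)/7)


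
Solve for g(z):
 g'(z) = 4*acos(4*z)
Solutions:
 g(z) = C1 + 4*z*acos(4*z) - sqrt(1 - 16*z^2)


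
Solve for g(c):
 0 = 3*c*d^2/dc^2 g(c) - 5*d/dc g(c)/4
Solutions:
 g(c) = C1 + C2*c^(17/12)


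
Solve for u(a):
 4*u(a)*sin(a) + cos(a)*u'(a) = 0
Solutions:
 u(a) = C1*cos(a)^4


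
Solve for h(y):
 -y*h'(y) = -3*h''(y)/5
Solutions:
 h(y) = C1 + C2*erfi(sqrt(30)*y/6)


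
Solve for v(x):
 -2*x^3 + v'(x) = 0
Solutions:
 v(x) = C1 + x^4/2


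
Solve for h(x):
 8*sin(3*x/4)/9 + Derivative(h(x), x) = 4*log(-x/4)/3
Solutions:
 h(x) = C1 + 4*x*log(-x)/3 - 8*x*log(2)/3 - 4*x/3 + 32*cos(3*x/4)/27


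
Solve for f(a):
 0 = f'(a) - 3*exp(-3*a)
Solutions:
 f(a) = C1 - exp(-3*a)


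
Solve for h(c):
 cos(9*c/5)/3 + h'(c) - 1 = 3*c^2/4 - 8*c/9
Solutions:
 h(c) = C1 + c^3/4 - 4*c^2/9 + c - 5*sin(9*c/5)/27


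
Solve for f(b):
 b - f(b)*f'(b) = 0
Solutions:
 f(b) = -sqrt(C1 + b^2)
 f(b) = sqrt(C1 + b^2)


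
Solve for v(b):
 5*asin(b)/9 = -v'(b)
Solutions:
 v(b) = C1 - 5*b*asin(b)/9 - 5*sqrt(1 - b^2)/9


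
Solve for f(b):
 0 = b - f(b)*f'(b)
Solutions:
 f(b) = -sqrt(C1 + b^2)
 f(b) = sqrt(C1 + b^2)


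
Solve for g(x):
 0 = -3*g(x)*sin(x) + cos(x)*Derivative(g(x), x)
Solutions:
 g(x) = C1/cos(x)^3


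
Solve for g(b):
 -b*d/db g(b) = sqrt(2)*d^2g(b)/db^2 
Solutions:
 g(b) = C1 + C2*erf(2^(1/4)*b/2)


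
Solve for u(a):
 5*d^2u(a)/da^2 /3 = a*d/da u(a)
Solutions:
 u(a) = C1 + C2*erfi(sqrt(30)*a/10)


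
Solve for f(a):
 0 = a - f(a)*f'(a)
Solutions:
 f(a) = -sqrt(C1 + a^2)
 f(a) = sqrt(C1 + a^2)


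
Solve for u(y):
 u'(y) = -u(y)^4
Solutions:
 u(y) = (-3^(2/3) - 3*3^(1/6)*I)*(1/(C1 + y))^(1/3)/6
 u(y) = (-3^(2/3) + 3*3^(1/6)*I)*(1/(C1 + y))^(1/3)/6
 u(y) = (1/(C1 + 3*y))^(1/3)


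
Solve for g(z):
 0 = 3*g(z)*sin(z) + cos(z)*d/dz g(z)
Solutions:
 g(z) = C1*cos(z)^3


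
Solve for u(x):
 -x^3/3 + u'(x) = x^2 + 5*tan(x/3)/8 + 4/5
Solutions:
 u(x) = C1 + x^4/12 + x^3/3 + 4*x/5 - 15*log(cos(x/3))/8


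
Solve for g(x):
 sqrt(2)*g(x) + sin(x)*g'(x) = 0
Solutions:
 g(x) = C1*(cos(x) + 1)^(sqrt(2)/2)/(cos(x) - 1)^(sqrt(2)/2)


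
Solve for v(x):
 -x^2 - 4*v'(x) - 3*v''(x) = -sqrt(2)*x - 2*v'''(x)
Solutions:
 v(x) = C1 + C2*exp(x*(3 - sqrt(41))/4) + C3*exp(x*(3 + sqrt(41))/4) - x^3/12 + sqrt(2)*x^2/8 + 3*x^2/16 - 17*x/32 - 3*sqrt(2)*x/16


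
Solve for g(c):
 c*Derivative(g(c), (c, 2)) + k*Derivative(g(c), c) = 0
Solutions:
 g(c) = C1 + c^(1 - re(k))*(C2*sin(log(c)*Abs(im(k))) + C3*cos(log(c)*im(k)))


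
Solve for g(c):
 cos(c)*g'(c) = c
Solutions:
 g(c) = C1 + Integral(c/cos(c), c)


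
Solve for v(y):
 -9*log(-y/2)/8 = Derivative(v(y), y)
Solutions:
 v(y) = C1 - 9*y*log(-y)/8 + 9*y*(log(2) + 1)/8


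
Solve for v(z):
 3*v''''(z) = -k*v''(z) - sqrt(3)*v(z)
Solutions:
 v(z) = C1*exp(-sqrt(6)*z*sqrt(-k - sqrt(k^2 - 12*sqrt(3)))/6) + C2*exp(sqrt(6)*z*sqrt(-k - sqrt(k^2 - 12*sqrt(3)))/6) + C3*exp(-sqrt(6)*z*sqrt(-k + sqrt(k^2 - 12*sqrt(3)))/6) + C4*exp(sqrt(6)*z*sqrt(-k + sqrt(k^2 - 12*sqrt(3)))/6)


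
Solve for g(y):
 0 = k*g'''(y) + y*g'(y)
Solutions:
 g(y) = C1 + Integral(C2*airyai(y*(-1/k)^(1/3)) + C3*airybi(y*(-1/k)^(1/3)), y)


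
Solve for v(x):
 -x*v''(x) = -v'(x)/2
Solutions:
 v(x) = C1 + C2*x^(3/2)


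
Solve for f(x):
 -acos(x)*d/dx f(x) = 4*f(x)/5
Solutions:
 f(x) = C1*exp(-4*Integral(1/acos(x), x)/5)


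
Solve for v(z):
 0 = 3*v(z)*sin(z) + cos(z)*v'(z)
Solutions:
 v(z) = C1*cos(z)^3


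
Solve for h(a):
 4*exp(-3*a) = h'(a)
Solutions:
 h(a) = C1 - 4*exp(-3*a)/3


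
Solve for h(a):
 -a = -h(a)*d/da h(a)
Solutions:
 h(a) = -sqrt(C1 + a^2)
 h(a) = sqrt(C1 + a^2)


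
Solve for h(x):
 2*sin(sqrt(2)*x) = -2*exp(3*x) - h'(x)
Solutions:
 h(x) = C1 - 2*exp(3*x)/3 + sqrt(2)*cos(sqrt(2)*x)


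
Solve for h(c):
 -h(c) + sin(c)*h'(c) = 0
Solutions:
 h(c) = C1*sqrt(cos(c) - 1)/sqrt(cos(c) + 1)


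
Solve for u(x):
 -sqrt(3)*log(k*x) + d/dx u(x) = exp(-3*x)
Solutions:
 u(x) = C1 + sqrt(3)*x*log(k*x) - sqrt(3)*x - exp(-3*x)/3


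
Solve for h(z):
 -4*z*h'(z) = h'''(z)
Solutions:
 h(z) = C1 + Integral(C2*airyai(-2^(2/3)*z) + C3*airybi(-2^(2/3)*z), z)


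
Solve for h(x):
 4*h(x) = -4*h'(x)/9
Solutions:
 h(x) = C1*exp(-9*x)


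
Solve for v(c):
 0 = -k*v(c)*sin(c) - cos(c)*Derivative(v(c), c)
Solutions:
 v(c) = C1*exp(k*log(cos(c)))


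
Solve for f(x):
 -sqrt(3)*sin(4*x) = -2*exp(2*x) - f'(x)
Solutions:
 f(x) = C1 - exp(2*x) - sqrt(3)*cos(4*x)/4


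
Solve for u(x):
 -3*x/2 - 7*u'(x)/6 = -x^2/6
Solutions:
 u(x) = C1 + x^3/21 - 9*x^2/14


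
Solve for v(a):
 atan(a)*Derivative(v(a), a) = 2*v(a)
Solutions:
 v(a) = C1*exp(2*Integral(1/atan(a), a))


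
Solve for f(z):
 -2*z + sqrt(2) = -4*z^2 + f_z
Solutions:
 f(z) = C1 + 4*z^3/3 - z^2 + sqrt(2)*z


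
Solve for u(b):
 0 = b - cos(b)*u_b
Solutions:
 u(b) = C1 + Integral(b/cos(b), b)


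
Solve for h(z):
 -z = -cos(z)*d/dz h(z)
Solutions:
 h(z) = C1 + Integral(z/cos(z), z)


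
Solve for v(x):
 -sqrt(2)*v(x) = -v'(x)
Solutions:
 v(x) = C1*exp(sqrt(2)*x)


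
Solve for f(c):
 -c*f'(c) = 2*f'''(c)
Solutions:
 f(c) = C1 + Integral(C2*airyai(-2^(2/3)*c/2) + C3*airybi(-2^(2/3)*c/2), c)


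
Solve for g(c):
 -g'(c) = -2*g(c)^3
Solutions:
 g(c) = -sqrt(2)*sqrt(-1/(C1 + 2*c))/2
 g(c) = sqrt(2)*sqrt(-1/(C1 + 2*c))/2


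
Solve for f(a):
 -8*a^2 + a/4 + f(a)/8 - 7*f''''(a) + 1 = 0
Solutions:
 f(a) = C1*exp(-686^(1/4)*a/14) + C2*exp(686^(1/4)*a/14) + C3*sin(686^(1/4)*a/14) + C4*cos(686^(1/4)*a/14) + 64*a^2 - 2*a - 8


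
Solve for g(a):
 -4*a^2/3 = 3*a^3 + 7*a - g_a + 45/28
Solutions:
 g(a) = C1 + 3*a^4/4 + 4*a^3/9 + 7*a^2/2 + 45*a/28


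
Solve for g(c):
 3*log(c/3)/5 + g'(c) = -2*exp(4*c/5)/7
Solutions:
 g(c) = C1 - 3*c*log(c)/5 + 3*c*(1 + log(3))/5 - 5*exp(4*c/5)/14


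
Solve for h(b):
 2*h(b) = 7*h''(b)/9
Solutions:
 h(b) = C1*exp(-3*sqrt(14)*b/7) + C2*exp(3*sqrt(14)*b/7)


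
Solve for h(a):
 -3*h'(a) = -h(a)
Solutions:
 h(a) = C1*exp(a/3)


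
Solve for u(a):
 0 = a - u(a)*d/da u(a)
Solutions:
 u(a) = -sqrt(C1 + a^2)
 u(a) = sqrt(C1 + a^2)


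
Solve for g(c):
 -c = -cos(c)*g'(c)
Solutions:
 g(c) = C1 + Integral(c/cos(c), c)


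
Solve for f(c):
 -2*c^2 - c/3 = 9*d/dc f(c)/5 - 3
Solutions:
 f(c) = C1 - 10*c^3/27 - 5*c^2/54 + 5*c/3


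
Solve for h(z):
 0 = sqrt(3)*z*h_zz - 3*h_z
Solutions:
 h(z) = C1 + C2*z^(1 + sqrt(3))


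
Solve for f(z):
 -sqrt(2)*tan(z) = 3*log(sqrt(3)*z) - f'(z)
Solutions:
 f(z) = C1 + 3*z*log(z) - 3*z + 3*z*log(3)/2 - sqrt(2)*log(cos(z))


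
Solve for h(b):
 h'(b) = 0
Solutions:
 h(b) = C1


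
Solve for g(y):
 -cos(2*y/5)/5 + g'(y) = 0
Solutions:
 g(y) = C1 + sin(2*y/5)/2


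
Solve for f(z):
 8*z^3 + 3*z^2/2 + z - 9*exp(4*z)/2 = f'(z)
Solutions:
 f(z) = C1 + 2*z^4 + z^3/2 + z^2/2 - 9*exp(4*z)/8


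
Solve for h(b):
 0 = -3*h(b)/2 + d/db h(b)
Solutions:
 h(b) = C1*exp(3*b/2)


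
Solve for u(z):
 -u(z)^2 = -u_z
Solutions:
 u(z) = -1/(C1 + z)


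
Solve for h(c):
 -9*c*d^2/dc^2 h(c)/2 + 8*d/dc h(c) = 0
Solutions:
 h(c) = C1 + C2*c^(25/9)


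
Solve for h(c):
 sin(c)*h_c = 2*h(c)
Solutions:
 h(c) = C1*(cos(c) - 1)/(cos(c) + 1)


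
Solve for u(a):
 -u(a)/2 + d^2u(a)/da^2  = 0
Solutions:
 u(a) = C1*exp(-sqrt(2)*a/2) + C2*exp(sqrt(2)*a/2)


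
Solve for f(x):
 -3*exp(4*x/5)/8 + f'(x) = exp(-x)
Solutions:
 f(x) = C1 + 15*exp(4*x/5)/32 - exp(-x)


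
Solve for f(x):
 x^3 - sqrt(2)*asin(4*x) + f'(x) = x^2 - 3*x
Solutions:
 f(x) = C1 - x^4/4 + x^3/3 - 3*x^2/2 + sqrt(2)*(x*asin(4*x) + sqrt(1 - 16*x^2)/4)


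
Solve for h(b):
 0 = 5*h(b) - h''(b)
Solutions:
 h(b) = C1*exp(-sqrt(5)*b) + C2*exp(sqrt(5)*b)


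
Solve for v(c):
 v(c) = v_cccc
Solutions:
 v(c) = C1*exp(-c) + C2*exp(c) + C3*sin(c) + C4*cos(c)


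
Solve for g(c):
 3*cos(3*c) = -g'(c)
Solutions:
 g(c) = C1 - sin(3*c)


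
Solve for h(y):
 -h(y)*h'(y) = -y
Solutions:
 h(y) = -sqrt(C1 + y^2)
 h(y) = sqrt(C1 + y^2)


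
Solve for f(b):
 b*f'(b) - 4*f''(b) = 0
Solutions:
 f(b) = C1 + C2*erfi(sqrt(2)*b/4)


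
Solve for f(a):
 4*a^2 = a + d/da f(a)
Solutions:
 f(a) = C1 + 4*a^3/3 - a^2/2


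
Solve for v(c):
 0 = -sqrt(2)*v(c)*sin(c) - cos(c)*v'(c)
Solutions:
 v(c) = C1*cos(c)^(sqrt(2))


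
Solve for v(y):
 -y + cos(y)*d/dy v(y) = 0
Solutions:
 v(y) = C1 + Integral(y/cos(y), y)


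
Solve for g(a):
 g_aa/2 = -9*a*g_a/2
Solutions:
 g(a) = C1 + C2*erf(3*sqrt(2)*a/2)


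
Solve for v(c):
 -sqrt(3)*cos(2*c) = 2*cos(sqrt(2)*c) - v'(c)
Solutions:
 v(c) = C1 + sqrt(3)*sin(2*c)/2 + sqrt(2)*sin(sqrt(2)*c)


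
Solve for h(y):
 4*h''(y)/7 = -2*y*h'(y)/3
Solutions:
 h(y) = C1 + C2*erf(sqrt(21)*y/6)


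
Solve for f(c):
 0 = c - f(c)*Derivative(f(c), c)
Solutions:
 f(c) = -sqrt(C1 + c^2)
 f(c) = sqrt(C1 + c^2)


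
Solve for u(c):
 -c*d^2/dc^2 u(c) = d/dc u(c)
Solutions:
 u(c) = C1 + C2*log(c)


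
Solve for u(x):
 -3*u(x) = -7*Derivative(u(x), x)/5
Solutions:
 u(x) = C1*exp(15*x/7)


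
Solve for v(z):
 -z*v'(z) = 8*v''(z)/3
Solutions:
 v(z) = C1 + C2*erf(sqrt(3)*z/4)


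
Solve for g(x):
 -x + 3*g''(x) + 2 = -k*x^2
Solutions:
 g(x) = C1 + C2*x - k*x^4/36 + x^3/18 - x^2/3


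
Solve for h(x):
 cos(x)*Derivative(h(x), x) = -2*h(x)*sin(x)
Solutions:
 h(x) = C1*cos(x)^2


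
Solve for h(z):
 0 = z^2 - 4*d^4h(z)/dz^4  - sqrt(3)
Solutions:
 h(z) = C1 + C2*z + C3*z^2 + C4*z^3 + z^6/1440 - sqrt(3)*z^4/96


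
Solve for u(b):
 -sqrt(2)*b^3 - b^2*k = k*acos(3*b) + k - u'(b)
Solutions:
 u(b) = C1 + sqrt(2)*b^4/4 + b^3*k/3 + b*k + k*(b*acos(3*b) - sqrt(1 - 9*b^2)/3)


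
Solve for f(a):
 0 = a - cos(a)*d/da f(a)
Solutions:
 f(a) = C1 + Integral(a/cos(a), a)


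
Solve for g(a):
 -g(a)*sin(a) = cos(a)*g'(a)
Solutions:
 g(a) = C1*cos(a)


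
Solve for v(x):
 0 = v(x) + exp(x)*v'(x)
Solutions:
 v(x) = C1*exp(exp(-x))


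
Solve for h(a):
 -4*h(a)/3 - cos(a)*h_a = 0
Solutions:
 h(a) = C1*(sin(a) - 1)^(2/3)/(sin(a) + 1)^(2/3)


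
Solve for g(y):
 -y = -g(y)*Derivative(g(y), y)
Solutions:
 g(y) = -sqrt(C1 + y^2)
 g(y) = sqrt(C1 + y^2)


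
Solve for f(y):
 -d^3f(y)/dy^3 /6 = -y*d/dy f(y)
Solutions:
 f(y) = C1 + Integral(C2*airyai(6^(1/3)*y) + C3*airybi(6^(1/3)*y), y)


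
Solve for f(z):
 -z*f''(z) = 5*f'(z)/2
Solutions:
 f(z) = C1 + C2/z^(3/2)


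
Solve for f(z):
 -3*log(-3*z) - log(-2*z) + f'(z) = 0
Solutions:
 f(z) = C1 + 4*z*log(-z) + z*(-4 + log(54))


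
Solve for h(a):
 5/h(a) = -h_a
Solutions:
 h(a) = -sqrt(C1 - 10*a)
 h(a) = sqrt(C1 - 10*a)


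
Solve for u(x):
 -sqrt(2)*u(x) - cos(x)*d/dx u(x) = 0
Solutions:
 u(x) = C1*(sin(x) - 1)^(sqrt(2)/2)/(sin(x) + 1)^(sqrt(2)/2)


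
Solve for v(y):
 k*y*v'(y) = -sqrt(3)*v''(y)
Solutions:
 v(y) = Piecewise((-sqrt(2)*3^(1/4)*sqrt(pi)*C1*erf(sqrt(2)*3^(3/4)*sqrt(k)*y/6)/(2*sqrt(k)) - C2, (k > 0) | (k < 0)), (-C1*y - C2, True))


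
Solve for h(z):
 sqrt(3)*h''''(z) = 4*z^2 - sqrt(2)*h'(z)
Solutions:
 h(z) = C1 + C4*exp(-2^(1/6)*3^(5/6)*z/3) + 2*sqrt(2)*z^3/3 + (C2*sin(2^(1/6)*3^(1/3)*z/2) + C3*cos(2^(1/6)*3^(1/3)*z/2))*exp(2^(1/6)*3^(5/6)*z/6)


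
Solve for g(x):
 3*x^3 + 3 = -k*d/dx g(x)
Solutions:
 g(x) = C1 - 3*x^4/(4*k) - 3*x/k


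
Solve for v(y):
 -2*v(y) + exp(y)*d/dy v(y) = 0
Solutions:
 v(y) = C1*exp(-2*exp(-y))


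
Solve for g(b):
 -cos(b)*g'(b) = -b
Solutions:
 g(b) = C1 + Integral(b/cos(b), b)


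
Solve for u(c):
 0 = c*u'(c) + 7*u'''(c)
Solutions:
 u(c) = C1 + Integral(C2*airyai(-7^(2/3)*c/7) + C3*airybi(-7^(2/3)*c/7), c)


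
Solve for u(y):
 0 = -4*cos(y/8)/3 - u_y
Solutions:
 u(y) = C1 - 32*sin(y/8)/3


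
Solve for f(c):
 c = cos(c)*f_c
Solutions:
 f(c) = C1 + Integral(c/cos(c), c)


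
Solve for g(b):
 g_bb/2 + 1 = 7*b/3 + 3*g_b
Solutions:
 g(b) = C1 + C2*exp(6*b) - 7*b^2/18 + 11*b/54


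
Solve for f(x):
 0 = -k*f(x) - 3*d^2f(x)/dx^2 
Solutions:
 f(x) = C1*exp(-sqrt(3)*x*sqrt(-k)/3) + C2*exp(sqrt(3)*x*sqrt(-k)/3)


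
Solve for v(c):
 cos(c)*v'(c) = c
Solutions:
 v(c) = C1 + Integral(c/cos(c), c)


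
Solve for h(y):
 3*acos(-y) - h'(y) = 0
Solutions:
 h(y) = C1 + 3*y*acos(-y) + 3*sqrt(1 - y^2)


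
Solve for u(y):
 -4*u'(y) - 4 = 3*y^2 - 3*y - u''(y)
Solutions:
 u(y) = C1 + C2*exp(4*y) - y^3/4 + 3*y^2/16 - 29*y/32


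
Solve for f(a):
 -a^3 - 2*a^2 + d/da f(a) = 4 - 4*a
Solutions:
 f(a) = C1 + a^4/4 + 2*a^3/3 - 2*a^2 + 4*a


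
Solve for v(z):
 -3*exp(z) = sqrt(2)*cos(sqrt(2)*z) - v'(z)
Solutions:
 v(z) = C1 + 3*exp(z) + sin(sqrt(2)*z)


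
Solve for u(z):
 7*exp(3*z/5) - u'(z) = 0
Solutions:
 u(z) = C1 + 35*exp(3*z/5)/3


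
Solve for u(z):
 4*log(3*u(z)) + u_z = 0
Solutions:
 Integral(1/(log(_y) + log(3)), (_y, u(z)))/4 = C1 - z


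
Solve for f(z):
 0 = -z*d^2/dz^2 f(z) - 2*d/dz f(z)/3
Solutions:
 f(z) = C1 + C2*z^(1/3)


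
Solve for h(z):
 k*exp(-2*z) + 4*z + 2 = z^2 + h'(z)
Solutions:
 h(z) = C1 - k*exp(-2*z)/2 - z^3/3 + 2*z^2 + 2*z


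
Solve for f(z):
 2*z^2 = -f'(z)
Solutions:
 f(z) = C1 - 2*z^3/3


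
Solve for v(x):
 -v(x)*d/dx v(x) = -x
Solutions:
 v(x) = -sqrt(C1 + x^2)
 v(x) = sqrt(C1 + x^2)


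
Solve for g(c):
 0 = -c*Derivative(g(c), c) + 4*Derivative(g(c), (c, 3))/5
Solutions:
 g(c) = C1 + Integral(C2*airyai(10^(1/3)*c/2) + C3*airybi(10^(1/3)*c/2), c)


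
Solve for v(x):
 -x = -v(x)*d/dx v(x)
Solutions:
 v(x) = -sqrt(C1 + x^2)
 v(x) = sqrt(C1 + x^2)


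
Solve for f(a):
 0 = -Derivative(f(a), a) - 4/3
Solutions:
 f(a) = C1 - 4*a/3


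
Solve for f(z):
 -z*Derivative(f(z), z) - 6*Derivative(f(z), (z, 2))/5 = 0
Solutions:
 f(z) = C1 + C2*erf(sqrt(15)*z/6)


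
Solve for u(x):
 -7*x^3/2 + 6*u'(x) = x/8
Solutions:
 u(x) = C1 + 7*x^4/48 + x^2/96


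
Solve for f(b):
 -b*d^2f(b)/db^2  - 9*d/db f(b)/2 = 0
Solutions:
 f(b) = C1 + C2/b^(7/2)


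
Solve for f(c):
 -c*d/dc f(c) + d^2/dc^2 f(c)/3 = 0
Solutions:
 f(c) = C1 + C2*erfi(sqrt(6)*c/2)


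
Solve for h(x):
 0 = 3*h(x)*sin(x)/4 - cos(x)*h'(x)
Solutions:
 h(x) = C1/cos(x)^(3/4)


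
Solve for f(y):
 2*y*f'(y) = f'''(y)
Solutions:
 f(y) = C1 + Integral(C2*airyai(2^(1/3)*y) + C3*airybi(2^(1/3)*y), y)


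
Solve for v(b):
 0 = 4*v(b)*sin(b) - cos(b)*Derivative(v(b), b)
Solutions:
 v(b) = C1/cos(b)^4


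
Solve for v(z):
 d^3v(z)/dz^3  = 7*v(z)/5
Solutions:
 v(z) = C3*exp(5^(2/3)*7^(1/3)*z/5) + (C1*sin(sqrt(3)*5^(2/3)*7^(1/3)*z/10) + C2*cos(sqrt(3)*5^(2/3)*7^(1/3)*z/10))*exp(-5^(2/3)*7^(1/3)*z/10)


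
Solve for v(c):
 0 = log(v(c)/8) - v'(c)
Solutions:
 Integral(1/(-log(_y) + 3*log(2)), (_y, v(c))) = C1 - c


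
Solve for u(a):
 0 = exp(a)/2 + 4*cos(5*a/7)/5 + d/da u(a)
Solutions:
 u(a) = C1 - exp(a)/2 - 28*sin(5*a/7)/25


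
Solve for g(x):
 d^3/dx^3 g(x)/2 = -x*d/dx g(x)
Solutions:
 g(x) = C1 + Integral(C2*airyai(-2^(1/3)*x) + C3*airybi(-2^(1/3)*x), x)


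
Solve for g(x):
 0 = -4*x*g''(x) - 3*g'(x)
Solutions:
 g(x) = C1 + C2*x^(1/4)


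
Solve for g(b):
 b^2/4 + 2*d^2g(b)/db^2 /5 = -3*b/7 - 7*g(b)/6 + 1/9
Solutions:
 g(b) = C1*sin(sqrt(105)*b/6) + C2*cos(sqrt(105)*b/6) - 3*b^2/14 - 18*b/49 + 178/735


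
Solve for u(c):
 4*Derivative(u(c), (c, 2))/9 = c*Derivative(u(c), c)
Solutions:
 u(c) = C1 + C2*erfi(3*sqrt(2)*c/4)


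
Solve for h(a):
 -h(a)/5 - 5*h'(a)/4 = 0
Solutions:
 h(a) = C1*exp(-4*a/25)


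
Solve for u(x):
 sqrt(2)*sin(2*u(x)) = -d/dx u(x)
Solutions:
 u(x) = pi - acos((-C1 - exp(4*sqrt(2)*x))/(C1 - exp(4*sqrt(2)*x)))/2
 u(x) = acos((-C1 - exp(4*sqrt(2)*x))/(C1 - exp(4*sqrt(2)*x)))/2


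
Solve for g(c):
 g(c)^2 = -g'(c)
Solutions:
 g(c) = 1/(C1 + c)


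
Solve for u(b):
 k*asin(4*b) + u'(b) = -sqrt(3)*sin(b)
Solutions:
 u(b) = C1 - k*(b*asin(4*b) + sqrt(1 - 16*b^2)/4) + sqrt(3)*cos(b)


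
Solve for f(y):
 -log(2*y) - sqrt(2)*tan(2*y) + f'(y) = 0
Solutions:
 f(y) = C1 + y*log(y) - y + y*log(2) - sqrt(2)*log(cos(2*y))/2


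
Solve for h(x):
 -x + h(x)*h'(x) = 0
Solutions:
 h(x) = -sqrt(C1 + x^2)
 h(x) = sqrt(C1 + x^2)


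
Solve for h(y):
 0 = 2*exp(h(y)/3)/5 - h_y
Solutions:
 h(y) = 3*log(-1/(C1 + 2*y)) + 3*log(15)


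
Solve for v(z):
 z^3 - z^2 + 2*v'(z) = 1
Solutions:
 v(z) = C1 - z^4/8 + z^3/6 + z/2


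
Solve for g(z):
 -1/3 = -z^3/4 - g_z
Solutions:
 g(z) = C1 - z^4/16 + z/3


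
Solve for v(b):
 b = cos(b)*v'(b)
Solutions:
 v(b) = C1 + Integral(b/cos(b), b)


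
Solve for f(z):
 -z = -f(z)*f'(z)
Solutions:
 f(z) = -sqrt(C1 + z^2)
 f(z) = sqrt(C1 + z^2)


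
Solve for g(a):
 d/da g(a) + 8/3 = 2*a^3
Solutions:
 g(a) = C1 + a^4/2 - 8*a/3


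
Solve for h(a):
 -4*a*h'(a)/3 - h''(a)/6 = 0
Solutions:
 h(a) = C1 + C2*erf(2*a)


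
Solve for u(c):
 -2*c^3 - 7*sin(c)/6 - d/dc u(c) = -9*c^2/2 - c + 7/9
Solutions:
 u(c) = C1 - c^4/2 + 3*c^3/2 + c^2/2 - 7*c/9 + 7*cos(c)/6


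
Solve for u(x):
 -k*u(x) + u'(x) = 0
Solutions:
 u(x) = C1*exp(k*x)


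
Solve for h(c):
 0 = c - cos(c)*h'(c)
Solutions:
 h(c) = C1 + Integral(c/cos(c), c)


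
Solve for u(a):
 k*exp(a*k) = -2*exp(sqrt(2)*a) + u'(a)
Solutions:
 u(a) = C1 + sqrt(2)*exp(sqrt(2)*a) + exp(a*k)


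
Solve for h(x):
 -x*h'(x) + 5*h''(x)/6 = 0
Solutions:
 h(x) = C1 + C2*erfi(sqrt(15)*x/5)


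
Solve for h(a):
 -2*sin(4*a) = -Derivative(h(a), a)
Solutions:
 h(a) = C1 - cos(4*a)/2


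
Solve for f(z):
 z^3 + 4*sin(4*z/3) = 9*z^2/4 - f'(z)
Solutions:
 f(z) = C1 - z^4/4 + 3*z^3/4 + 3*cos(4*z/3)


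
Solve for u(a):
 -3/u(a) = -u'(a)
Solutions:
 u(a) = -sqrt(C1 + 6*a)
 u(a) = sqrt(C1 + 6*a)


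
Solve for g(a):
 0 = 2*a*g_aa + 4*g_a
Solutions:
 g(a) = C1 + C2/a


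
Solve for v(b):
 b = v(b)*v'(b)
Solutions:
 v(b) = -sqrt(C1 + b^2)
 v(b) = sqrt(C1 + b^2)


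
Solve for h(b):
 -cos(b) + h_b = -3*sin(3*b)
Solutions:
 h(b) = C1 + sin(b) + cos(3*b)


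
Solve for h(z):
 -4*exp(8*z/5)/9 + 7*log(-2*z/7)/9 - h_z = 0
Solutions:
 h(z) = C1 + 7*z*log(-z)/9 + 7*z*(-log(7) - 1 + log(2))/9 - 5*exp(8*z/5)/18


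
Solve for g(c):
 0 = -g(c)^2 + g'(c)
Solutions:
 g(c) = -1/(C1 + c)


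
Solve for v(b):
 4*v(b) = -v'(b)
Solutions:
 v(b) = C1*exp(-4*b)


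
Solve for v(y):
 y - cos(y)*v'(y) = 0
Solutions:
 v(y) = C1 + Integral(y/cos(y), y)


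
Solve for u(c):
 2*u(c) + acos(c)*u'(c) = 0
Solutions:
 u(c) = C1*exp(-2*Integral(1/acos(c), c))


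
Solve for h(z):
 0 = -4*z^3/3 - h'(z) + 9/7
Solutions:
 h(z) = C1 - z^4/3 + 9*z/7


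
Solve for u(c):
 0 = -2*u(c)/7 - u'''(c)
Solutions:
 u(c) = C3*exp(-2^(1/3)*7^(2/3)*c/7) + (C1*sin(2^(1/3)*sqrt(3)*7^(2/3)*c/14) + C2*cos(2^(1/3)*sqrt(3)*7^(2/3)*c/14))*exp(2^(1/3)*7^(2/3)*c/14)


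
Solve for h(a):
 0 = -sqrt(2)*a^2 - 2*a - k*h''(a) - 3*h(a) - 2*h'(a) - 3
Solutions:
 h(a) = C1*exp(a*(sqrt(1 - 3*k) - 1)/k) + C2*exp(-a*(sqrt(1 - 3*k) + 1)/k) - sqrt(2)*a^2/3 - 2*a/3 + 4*sqrt(2)*a/9 + 2*sqrt(2)*k/9 - 5/9 - 8*sqrt(2)/27


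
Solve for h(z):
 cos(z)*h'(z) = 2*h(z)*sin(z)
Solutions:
 h(z) = C1/cos(z)^2


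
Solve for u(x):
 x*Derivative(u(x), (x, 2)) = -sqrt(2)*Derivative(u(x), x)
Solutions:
 u(x) = C1 + C2*x^(1 - sqrt(2))


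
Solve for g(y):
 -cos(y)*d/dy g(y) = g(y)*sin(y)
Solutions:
 g(y) = C1*cos(y)


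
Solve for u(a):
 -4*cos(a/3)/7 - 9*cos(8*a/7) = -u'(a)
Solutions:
 u(a) = C1 + 12*sin(a/3)/7 + 63*sin(8*a/7)/8


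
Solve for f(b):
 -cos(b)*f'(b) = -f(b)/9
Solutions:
 f(b) = C1*(sin(b) + 1)^(1/18)/(sin(b) - 1)^(1/18)


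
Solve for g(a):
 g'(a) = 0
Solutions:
 g(a) = C1


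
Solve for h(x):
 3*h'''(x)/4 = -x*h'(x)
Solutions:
 h(x) = C1 + Integral(C2*airyai(-6^(2/3)*x/3) + C3*airybi(-6^(2/3)*x/3), x)


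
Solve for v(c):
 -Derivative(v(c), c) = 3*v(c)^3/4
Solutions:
 v(c) = -sqrt(2)*sqrt(-1/(C1 - 3*c))
 v(c) = sqrt(2)*sqrt(-1/(C1 - 3*c))


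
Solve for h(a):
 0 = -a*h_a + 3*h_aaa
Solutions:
 h(a) = C1 + Integral(C2*airyai(3^(2/3)*a/3) + C3*airybi(3^(2/3)*a/3), a)


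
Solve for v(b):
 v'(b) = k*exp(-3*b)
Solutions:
 v(b) = C1 - k*exp(-3*b)/3


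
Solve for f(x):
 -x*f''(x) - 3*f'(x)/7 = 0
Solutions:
 f(x) = C1 + C2*x^(4/7)


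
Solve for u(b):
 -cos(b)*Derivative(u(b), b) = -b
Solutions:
 u(b) = C1 + Integral(b/cos(b), b)


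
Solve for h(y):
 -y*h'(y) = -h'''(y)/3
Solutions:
 h(y) = C1 + Integral(C2*airyai(3^(1/3)*y) + C3*airybi(3^(1/3)*y), y)


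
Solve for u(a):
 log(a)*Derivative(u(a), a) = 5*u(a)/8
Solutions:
 u(a) = C1*exp(5*li(a)/8)


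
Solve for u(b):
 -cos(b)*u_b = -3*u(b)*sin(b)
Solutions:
 u(b) = C1/cos(b)^3


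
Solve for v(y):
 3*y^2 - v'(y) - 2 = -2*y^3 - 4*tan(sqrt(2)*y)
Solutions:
 v(y) = C1 + y^4/2 + y^3 - 2*y - 2*sqrt(2)*log(cos(sqrt(2)*y))


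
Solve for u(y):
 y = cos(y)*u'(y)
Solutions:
 u(y) = C1 + Integral(y/cos(y), y)


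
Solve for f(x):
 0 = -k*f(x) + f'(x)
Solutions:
 f(x) = C1*exp(k*x)


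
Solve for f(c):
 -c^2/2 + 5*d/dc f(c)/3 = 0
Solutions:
 f(c) = C1 + c^3/10


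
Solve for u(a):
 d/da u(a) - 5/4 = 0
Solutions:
 u(a) = C1 + 5*a/4


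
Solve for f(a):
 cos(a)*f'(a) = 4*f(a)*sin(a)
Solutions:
 f(a) = C1/cos(a)^4


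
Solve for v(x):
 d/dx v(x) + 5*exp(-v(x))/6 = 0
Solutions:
 v(x) = log(C1 - 5*x/6)


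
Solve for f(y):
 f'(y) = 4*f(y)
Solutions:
 f(y) = C1*exp(4*y)


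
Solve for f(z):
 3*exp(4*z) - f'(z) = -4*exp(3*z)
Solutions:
 f(z) = C1 + 3*exp(4*z)/4 + 4*exp(3*z)/3


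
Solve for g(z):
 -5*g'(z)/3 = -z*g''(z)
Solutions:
 g(z) = C1 + C2*z^(8/3)


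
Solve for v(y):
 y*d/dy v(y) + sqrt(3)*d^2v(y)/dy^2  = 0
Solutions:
 v(y) = C1 + C2*erf(sqrt(2)*3^(3/4)*y/6)


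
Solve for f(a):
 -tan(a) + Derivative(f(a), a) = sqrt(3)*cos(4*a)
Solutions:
 f(a) = C1 - log(cos(a)) + sqrt(3)*sin(4*a)/4


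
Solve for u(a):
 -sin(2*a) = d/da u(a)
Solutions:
 u(a) = C1 + cos(2*a)/2


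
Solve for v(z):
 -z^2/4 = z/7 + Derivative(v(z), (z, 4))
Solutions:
 v(z) = C1 + C2*z + C3*z^2 + C4*z^3 - z^6/1440 - z^5/840


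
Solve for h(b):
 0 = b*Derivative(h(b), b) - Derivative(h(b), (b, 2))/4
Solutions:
 h(b) = C1 + C2*erfi(sqrt(2)*b)


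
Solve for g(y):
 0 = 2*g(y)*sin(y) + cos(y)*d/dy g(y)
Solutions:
 g(y) = C1*cos(y)^2


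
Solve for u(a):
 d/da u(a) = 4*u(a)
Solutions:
 u(a) = C1*exp(4*a)


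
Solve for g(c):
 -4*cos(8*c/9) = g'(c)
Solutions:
 g(c) = C1 - 9*sin(8*c/9)/2


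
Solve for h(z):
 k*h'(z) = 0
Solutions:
 h(z) = C1


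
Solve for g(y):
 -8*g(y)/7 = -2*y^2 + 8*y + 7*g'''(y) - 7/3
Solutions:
 g(y) = C3*exp(-2*7^(1/3)*y/7) + 7*y^2/4 - 7*y + (C1*sin(sqrt(3)*7^(1/3)*y/7) + C2*cos(sqrt(3)*7^(1/3)*y/7))*exp(7^(1/3)*y/7) + 49/24


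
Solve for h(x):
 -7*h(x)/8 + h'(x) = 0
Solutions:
 h(x) = C1*exp(7*x/8)


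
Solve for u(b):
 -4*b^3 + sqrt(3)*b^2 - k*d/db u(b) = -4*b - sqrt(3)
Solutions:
 u(b) = C1 - b^4/k + sqrt(3)*b^3/(3*k) + 2*b^2/k + sqrt(3)*b/k


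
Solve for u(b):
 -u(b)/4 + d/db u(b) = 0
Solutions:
 u(b) = C1*exp(b/4)


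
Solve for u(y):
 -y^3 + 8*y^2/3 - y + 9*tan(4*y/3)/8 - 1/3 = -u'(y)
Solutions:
 u(y) = C1 + y^4/4 - 8*y^3/9 + y^2/2 + y/3 + 27*log(cos(4*y/3))/32


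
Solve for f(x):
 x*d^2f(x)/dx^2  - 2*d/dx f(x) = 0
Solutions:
 f(x) = C1 + C2*x^3


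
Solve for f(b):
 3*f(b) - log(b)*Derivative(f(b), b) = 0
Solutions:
 f(b) = C1*exp(3*li(b))


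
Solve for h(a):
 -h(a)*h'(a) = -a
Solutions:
 h(a) = -sqrt(C1 + a^2)
 h(a) = sqrt(C1 + a^2)


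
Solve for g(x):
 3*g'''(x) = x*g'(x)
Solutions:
 g(x) = C1 + Integral(C2*airyai(3^(2/3)*x/3) + C3*airybi(3^(2/3)*x/3), x)


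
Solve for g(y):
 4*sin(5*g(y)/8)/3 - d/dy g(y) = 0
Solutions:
 -4*y/3 + 4*log(cos(5*g(y)/8) - 1)/5 - 4*log(cos(5*g(y)/8) + 1)/5 = C1


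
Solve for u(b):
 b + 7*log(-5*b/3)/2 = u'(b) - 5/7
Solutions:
 u(b) = C1 + b^2/2 + 7*b*log(-b)/2 + b*(-4*log(3) - 39/14 + log(15)/2 + 3*log(5))


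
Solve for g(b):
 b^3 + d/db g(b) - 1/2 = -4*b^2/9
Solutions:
 g(b) = C1 - b^4/4 - 4*b^3/27 + b/2


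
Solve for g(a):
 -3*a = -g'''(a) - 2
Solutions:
 g(a) = C1 + C2*a + C3*a^2 + a^4/8 - a^3/3


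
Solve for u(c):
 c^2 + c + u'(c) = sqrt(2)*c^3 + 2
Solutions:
 u(c) = C1 + sqrt(2)*c^4/4 - c^3/3 - c^2/2 + 2*c


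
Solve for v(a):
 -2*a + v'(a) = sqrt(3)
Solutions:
 v(a) = C1 + a^2 + sqrt(3)*a


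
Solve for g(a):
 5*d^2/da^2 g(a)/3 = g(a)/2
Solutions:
 g(a) = C1*exp(-sqrt(30)*a/10) + C2*exp(sqrt(30)*a/10)


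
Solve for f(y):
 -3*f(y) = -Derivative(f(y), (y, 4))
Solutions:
 f(y) = C1*exp(-3^(1/4)*y) + C2*exp(3^(1/4)*y) + C3*sin(3^(1/4)*y) + C4*cos(3^(1/4)*y)


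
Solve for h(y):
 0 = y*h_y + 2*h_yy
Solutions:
 h(y) = C1 + C2*erf(y/2)


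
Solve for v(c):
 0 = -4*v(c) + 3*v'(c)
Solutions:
 v(c) = C1*exp(4*c/3)


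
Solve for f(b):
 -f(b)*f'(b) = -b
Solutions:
 f(b) = -sqrt(C1 + b^2)
 f(b) = sqrt(C1 + b^2)


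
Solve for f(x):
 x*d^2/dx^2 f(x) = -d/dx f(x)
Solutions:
 f(x) = C1 + C2*log(x)


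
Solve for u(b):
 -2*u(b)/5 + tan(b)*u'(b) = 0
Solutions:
 u(b) = C1*sin(b)^(2/5)


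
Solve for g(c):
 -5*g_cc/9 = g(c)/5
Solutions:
 g(c) = C1*sin(3*c/5) + C2*cos(3*c/5)


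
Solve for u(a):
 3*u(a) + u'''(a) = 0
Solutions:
 u(a) = C3*exp(-3^(1/3)*a) + (C1*sin(3^(5/6)*a/2) + C2*cos(3^(5/6)*a/2))*exp(3^(1/3)*a/2)


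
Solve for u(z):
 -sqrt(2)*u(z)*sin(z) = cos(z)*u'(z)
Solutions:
 u(z) = C1*cos(z)^(sqrt(2))


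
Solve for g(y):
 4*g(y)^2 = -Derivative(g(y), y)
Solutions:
 g(y) = 1/(C1 + 4*y)


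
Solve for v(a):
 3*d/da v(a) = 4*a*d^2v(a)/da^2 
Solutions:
 v(a) = C1 + C2*a^(7/4)


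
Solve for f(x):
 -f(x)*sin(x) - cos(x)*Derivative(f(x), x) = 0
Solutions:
 f(x) = C1*cos(x)


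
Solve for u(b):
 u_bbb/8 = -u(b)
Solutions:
 u(b) = C3*exp(-2*b) + (C1*sin(sqrt(3)*b) + C2*cos(sqrt(3)*b))*exp(b)


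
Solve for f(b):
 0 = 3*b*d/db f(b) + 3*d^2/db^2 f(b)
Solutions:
 f(b) = C1 + C2*erf(sqrt(2)*b/2)


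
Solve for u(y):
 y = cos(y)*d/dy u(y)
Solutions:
 u(y) = C1 + Integral(y/cos(y), y)


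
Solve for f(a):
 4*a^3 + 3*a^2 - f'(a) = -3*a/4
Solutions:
 f(a) = C1 + a^4 + a^3 + 3*a^2/8


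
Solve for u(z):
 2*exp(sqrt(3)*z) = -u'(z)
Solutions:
 u(z) = C1 - 2*sqrt(3)*exp(sqrt(3)*z)/3


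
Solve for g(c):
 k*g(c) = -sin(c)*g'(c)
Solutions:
 g(c) = C1*exp(k*(-log(cos(c) - 1) + log(cos(c) + 1))/2)


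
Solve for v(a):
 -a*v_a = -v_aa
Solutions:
 v(a) = C1 + C2*erfi(sqrt(2)*a/2)


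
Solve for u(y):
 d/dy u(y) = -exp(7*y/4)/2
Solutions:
 u(y) = C1 - 2*exp(7*y/4)/7


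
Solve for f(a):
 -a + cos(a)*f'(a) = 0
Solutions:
 f(a) = C1 + Integral(a/cos(a), a)


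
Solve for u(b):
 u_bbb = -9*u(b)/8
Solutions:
 u(b) = C3*exp(-3^(2/3)*b/2) + (C1*sin(3*3^(1/6)*b/4) + C2*cos(3*3^(1/6)*b/4))*exp(3^(2/3)*b/4)


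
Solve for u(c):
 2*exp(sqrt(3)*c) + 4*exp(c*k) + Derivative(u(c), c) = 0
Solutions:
 u(c) = C1 - 2*sqrt(3)*exp(sqrt(3)*c)/3 - 4*exp(c*k)/k


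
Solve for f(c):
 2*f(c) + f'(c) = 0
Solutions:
 f(c) = C1*exp(-2*c)


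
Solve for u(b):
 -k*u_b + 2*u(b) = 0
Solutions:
 u(b) = C1*exp(2*b/k)


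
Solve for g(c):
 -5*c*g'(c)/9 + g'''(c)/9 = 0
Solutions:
 g(c) = C1 + Integral(C2*airyai(5^(1/3)*c) + C3*airybi(5^(1/3)*c), c)


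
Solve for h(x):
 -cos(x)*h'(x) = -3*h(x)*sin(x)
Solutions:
 h(x) = C1/cos(x)^3


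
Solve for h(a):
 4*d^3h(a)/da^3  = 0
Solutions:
 h(a) = C1 + C2*a + C3*a^2


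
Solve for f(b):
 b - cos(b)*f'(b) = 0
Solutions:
 f(b) = C1 + Integral(b/cos(b), b)


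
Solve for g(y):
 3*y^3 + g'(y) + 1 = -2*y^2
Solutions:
 g(y) = C1 - 3*y^4/4 - 2*y^3/3 - y


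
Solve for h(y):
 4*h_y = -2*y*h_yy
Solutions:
 h(y) = C1 + C2/y


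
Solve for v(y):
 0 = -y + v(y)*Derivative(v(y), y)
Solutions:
 v(y) = -sqrt(C1 + y^2)
 v(y) = sqrt(C1 + y^2)


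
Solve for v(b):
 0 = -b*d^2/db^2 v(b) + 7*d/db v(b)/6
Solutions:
 v(b) = C1 + C2*b^(13/6)


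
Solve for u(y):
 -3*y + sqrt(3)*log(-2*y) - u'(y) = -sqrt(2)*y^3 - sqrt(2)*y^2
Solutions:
 u(y) = C1 + sqrt(2)*y^4/4 + sqrt(2)*y^3/3 - 3*y^2/2 + sqrt(3)*y*log(-y) + sqrt(3)*y*(-1 + log(2))


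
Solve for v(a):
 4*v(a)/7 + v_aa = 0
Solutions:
 v(a) = C1*sin(2*sqrt(7)*a/7) + C2*cos(2*sqrt(7)*a/7)


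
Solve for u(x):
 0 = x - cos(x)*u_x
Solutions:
 u(x) = C1 + Integral(x/cos(x), x)


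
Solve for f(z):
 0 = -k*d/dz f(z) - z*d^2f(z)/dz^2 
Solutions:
 f(z) = C1 + z^(1 - re(k))*(C2*sin(log(z)*Abs(im(k))) + C3*cos(log(z)*im(k)))


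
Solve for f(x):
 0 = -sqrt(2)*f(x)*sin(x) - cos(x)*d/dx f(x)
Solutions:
 f(x) = C1*cos(x)^(sqrt(2))


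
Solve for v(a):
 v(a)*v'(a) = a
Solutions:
 v(a) = -sqrt(C1 + a^2)
 v(a) = sqrt(C1 + a^2)


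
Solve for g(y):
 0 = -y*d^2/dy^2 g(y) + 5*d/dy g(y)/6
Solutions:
 g(y) = C1 + C2*y^(11/6)


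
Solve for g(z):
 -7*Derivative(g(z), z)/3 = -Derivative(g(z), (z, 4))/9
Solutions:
 g(z) = C1 + C4*exp(21^(1/3)*z) + (C2*sin(3^(5/6)*7^(1/3)*z/2) + C3*cos(3^(5/6)*7^(1/3)*z/2))*exp(-21^(1/3)*z/2)


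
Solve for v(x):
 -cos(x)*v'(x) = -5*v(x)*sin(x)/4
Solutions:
 v(x) = C1/cos(x)^(5/4)


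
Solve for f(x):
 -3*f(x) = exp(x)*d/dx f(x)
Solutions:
 f(x) = C1*exp(3*exp(-x))


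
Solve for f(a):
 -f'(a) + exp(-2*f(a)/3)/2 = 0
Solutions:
 f(a) = 3*log(-sqrt(C1 + a)) - 3*log(3)/2
 f(a) = 3*log(C1 + a/3)/2


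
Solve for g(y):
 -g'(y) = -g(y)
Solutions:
 g(y) = C1*exp(y)


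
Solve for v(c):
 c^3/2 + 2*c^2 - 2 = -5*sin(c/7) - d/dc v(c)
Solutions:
 v(c) = C1 - c^4/8 - 2*c^3/3 + 2*c + 35*cos(c/7)


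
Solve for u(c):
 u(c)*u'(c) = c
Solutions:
 u(c) = -sqrt(C1 + c^2)
 u(c) = sqrt(C1 + c^2)


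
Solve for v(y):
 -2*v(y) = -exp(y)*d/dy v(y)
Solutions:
 v(y) = C1*exp(-2*exp(-y))


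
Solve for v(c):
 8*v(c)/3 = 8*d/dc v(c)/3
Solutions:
 v(c) = C1*exp(c)


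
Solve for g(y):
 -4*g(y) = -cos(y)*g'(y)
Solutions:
 g(y) = C1*(sin(y)^2 + 2*sin(y) + 1)/(sin(y)^2 - 2*sin(y) + 1)


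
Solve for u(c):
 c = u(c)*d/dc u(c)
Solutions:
 u(c) = -sqrt(C1 + c^2)
 u(c) = sqrt(C1 + c^2)


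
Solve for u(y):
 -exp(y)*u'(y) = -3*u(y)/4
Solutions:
 u(y) = C1*exp(-3*exp(-y)/4)


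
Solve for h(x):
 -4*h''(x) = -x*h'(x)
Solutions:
 h(x) = C1 + C2*erfi(sqrt(2)*x/4)


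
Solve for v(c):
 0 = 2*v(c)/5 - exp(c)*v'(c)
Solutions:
 v(c) = C1*exp(-2*exp(-c)/5)


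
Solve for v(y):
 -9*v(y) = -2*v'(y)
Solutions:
 v(y) = C1*exp(9*y/2)


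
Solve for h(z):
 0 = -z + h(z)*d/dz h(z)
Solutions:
 h(z) = -sqrt(C1 + z^2)
 h(z) = sqrt(C1 + z^2)


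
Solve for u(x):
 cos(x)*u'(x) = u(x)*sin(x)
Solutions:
 u(x) = C1/cos(x)


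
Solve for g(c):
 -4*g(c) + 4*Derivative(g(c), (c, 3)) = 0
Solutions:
 g(c) = C3*exp(c) + (C1*sin(sqrt(3)*c/2) + C2*cos(sqrt(3)*c/2))*exp(-c/2)


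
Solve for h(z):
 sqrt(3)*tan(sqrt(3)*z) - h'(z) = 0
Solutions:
 h(z) = C1 - log(cos(sqrt(3)*z))


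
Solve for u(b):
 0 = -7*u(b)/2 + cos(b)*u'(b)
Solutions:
 u(b) = C1*(sin(b) + 1)^(7/4)/(sin(b) - 1)^(7/4)


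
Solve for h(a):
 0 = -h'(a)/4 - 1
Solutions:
 h(a) = C1 - 4*a


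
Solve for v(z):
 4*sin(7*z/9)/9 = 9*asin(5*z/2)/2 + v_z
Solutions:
 v(z) = C1 - 9*z*asin(5*z/2)/2 - 9*sqrt(4 - 25*z^2)/10 - 4*cos(7*z/9)/7


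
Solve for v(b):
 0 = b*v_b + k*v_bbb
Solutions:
 v(b) = C1 + Integral(C2*airyai(b*(-1/k)^(1/3)) + C3*airybi(b*(-1/k)^(1/3)), b)


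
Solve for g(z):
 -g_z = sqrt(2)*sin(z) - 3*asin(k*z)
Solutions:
 g(z) = C1 + 3*Piecewise((z*asin(k*z) + sqrt(-k^2*z^2 + 1)/k, Ne(k, 0)), (0, True)) + sqrt(2)*cos(z)


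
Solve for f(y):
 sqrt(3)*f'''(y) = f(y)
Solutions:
 f(y) = C3*exp(3^(5/6)*y/3) + (C1*sin(3^(1/3)*y/2) + C2*cos(3^(1/3)*y/2))*exp(-3^(5/6)*y/6)


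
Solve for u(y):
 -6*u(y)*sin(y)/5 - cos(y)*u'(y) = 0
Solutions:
 u(y) = C1*cos(y)^(6/5)


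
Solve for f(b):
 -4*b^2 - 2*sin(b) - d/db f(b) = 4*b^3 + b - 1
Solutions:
 f(b) = C1 - b^4 - 4*b^3/3 - b^2/2 + b + 2*cos(b)


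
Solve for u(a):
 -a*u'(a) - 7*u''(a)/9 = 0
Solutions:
 u(a) = C1 + C2*erf(3*sqrt(14)*a/14)


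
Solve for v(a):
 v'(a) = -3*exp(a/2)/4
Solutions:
 v(a) = C1 - 3*exp(a/2)/2


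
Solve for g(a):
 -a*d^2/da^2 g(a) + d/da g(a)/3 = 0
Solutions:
 g(a) = C1 + C2*a^(4/3)


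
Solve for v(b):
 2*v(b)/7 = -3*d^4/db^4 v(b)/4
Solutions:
 v(b) = (C1*sin(2^(1/4)*21^(3/4)*b/21) + C2*cos(2^(1/4)*21^(3/4)*b/21))*exp(-2^(1/4)*21^(3/4)*b/21) + (C3*sin(2^(1/4)*21^(3/4)*b/21) + C4*cos(2^(1/4)*21^(3/4)*b/21))*exp(2^(1/4)*21^(3/4)*b/21)


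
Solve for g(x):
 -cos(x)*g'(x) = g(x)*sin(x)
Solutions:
 g(x) = C1*cos(x)


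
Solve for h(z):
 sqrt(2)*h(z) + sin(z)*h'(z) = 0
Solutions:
 h(z) = C1*(cos(z) + 1)^(sqrt(2)/2)/(cos(z) - 1)^(sqrt(2)/2)


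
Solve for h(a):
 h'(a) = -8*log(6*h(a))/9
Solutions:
 9*Integral(1/(log(_y) + log(6)), (_y, h(a)))/8 = C1 - a


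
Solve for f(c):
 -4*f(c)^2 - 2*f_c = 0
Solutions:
 f(c) = 1/(C1 + 2*c)


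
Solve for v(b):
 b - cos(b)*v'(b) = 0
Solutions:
 v(b) = C1 + Integral(b/cos(b), b)


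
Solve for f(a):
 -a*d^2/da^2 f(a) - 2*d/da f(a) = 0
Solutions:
 f(a) = C1 + C2/a


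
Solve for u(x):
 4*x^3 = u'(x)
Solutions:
 u(x) = C1 + x^4


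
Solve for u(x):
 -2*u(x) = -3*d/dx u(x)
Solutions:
 u(x) = C1*exp(2*x/3)


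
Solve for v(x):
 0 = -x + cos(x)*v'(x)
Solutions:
 v(x) = C1 + Integral(x/cos(x), x)


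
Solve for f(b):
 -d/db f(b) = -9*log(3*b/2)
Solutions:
 f(b) = C1 + 9*b*log(b) - 9*b + b*log(19683/512)


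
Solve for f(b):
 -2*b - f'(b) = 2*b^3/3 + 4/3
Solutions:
 f(b) = C1 - b^4/6 - b^2 - 4*b/3


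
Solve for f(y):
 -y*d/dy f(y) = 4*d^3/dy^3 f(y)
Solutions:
 f(y) = C1 + Integral(C2*airyai(-2^(1/3)*y/2) + C3*airybi(-2^(1/3)*y/2), y)


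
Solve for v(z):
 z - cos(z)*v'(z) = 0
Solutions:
 v(z) = C1 + Integral(z/cos(z), z)


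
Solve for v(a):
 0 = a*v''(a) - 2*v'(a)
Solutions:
 v(a) = C1 + C2*a^3


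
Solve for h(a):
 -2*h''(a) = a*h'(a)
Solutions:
 h(a) = C1 + C2*erf(a/2)


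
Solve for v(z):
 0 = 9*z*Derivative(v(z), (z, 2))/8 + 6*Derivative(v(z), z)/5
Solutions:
 v(z) = C1 + C2/z^(1/15)


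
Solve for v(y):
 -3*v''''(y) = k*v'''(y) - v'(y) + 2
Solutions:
 v(y) = C1 + C2*exp(-y*(2*2^(1/3)*k^2/(2*k^3 + sqrt(-4*k^6 + (2*k^3 - 243)^2) - 243)^(1/3) + 2*k + 2^(2/3)*(2*k^3 + sqrt(-4*k^6 + (2*k^3 - 243)^2) - 243)^(1/3))/18) + C3*exp(y*(-8*2^(1/3)*k^2/((-1 + sqrt(3)*I)*(2*k^3 + sqrt(-4*k^6 + (2*k^3 - 243)^2) - 243)^(1/3)) - 4*k + 2^(2/3)*(2*k^3 + sqrt(-4*k^6 + (2*k^3 - 243)^2) - 243)^(1/3) - 2^(2/3)*sqrt(3)*I*(2*k^3 + sqrt(-4*k^6 + (2*k^3 - 243)^2) - 243)^(1/3))/36) + C4*exp(y*(8*2^(1/3)*k^2/((1 + sqrt(3)*I)*(2*k^3 + sqrt(-4*k^6 + (2*k^3 - 243)^2) - 243)^(1/3)) - 4*k + 2^(2/3)*(2*k^3 + sqrt(-4*k^6 + (2*k^3 - 243)^2) - 243)^(1/3) + 2^(2/3)*sqrt(3)*I*(2*k^3 + sqrt(-4*k^6 + (2*k^3 - 243)^2) - 243)^(1/3))/36) + 2*y


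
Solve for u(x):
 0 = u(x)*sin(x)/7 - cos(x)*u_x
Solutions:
 u(x) = C1/cos(x)^(1/7)


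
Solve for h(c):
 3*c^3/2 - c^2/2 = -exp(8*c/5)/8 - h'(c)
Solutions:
 h(c) = C1 - 3*c^4/8 + c^3/6 - 5*exp(8*c/5)/64


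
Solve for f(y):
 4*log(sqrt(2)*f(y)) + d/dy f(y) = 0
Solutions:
 Integral(1/(2*log(_y) + log(2)), (_y, f(y)))/2 = C1 - y


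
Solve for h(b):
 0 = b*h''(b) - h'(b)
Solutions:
 h(b) = C1 + C2*b^2


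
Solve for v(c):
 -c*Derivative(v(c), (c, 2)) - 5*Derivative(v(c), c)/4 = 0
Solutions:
 v(c) = C1 + C2/c^(1/4)


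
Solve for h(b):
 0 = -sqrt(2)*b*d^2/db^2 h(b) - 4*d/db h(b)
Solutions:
 h(b) = C1 + C2*b^(1 - 2*sqrt(2))


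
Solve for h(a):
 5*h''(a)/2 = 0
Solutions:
 h(a) = C1 + C2*a


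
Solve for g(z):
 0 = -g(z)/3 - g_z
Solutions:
 g(z) = C1*exp(-z/3)


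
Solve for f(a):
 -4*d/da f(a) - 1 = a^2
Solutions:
 f(a) = C1 - a^3/12 - a/4


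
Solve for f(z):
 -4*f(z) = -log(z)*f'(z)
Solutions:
 f(z) = C1*exp(4*li(z))


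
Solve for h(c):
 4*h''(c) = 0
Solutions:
 h(c) = C1 + C2*c


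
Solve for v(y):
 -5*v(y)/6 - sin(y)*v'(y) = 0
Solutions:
 v(y) = C1*(cos(y) + 1)^(5/12)/(cos(y) - 1)^(5/12)


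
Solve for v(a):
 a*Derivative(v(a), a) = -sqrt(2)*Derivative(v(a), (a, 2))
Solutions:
 v(a) = C1 + C2*erf(2^(1/4)*a/2)


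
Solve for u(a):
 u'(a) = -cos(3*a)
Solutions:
 u(a) = C1 - sin(3*a)/3


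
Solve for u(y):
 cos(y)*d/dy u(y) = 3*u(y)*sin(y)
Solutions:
 u(y) = C1/cos(y)^3


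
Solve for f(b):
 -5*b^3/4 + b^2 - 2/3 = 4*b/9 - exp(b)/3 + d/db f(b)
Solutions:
 f(b) = C1 - 5*b^4/16 + b^3/3 - 2*b^2/9 - 2*b/3 + exp(b)/3


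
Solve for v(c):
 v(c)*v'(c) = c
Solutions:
 v(c) = -sqrt(C1 + c^2)
 v(c) = sqrt(C1 + c^2)
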